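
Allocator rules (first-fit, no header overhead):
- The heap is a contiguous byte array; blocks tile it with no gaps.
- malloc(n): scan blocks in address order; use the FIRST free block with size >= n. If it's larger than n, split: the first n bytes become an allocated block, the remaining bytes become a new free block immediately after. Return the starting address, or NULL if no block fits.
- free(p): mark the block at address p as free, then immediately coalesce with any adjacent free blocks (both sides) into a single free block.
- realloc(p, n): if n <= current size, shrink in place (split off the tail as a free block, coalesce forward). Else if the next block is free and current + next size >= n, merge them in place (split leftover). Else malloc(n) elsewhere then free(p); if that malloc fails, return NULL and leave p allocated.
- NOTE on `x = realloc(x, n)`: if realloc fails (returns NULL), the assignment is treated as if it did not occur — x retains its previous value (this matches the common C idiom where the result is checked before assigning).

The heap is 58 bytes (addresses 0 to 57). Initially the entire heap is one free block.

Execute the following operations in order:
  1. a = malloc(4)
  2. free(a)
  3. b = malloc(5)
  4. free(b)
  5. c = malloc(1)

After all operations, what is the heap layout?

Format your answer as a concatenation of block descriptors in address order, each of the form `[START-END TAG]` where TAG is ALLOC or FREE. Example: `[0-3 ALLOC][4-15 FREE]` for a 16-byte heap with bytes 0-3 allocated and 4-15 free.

Answer: [0-0 ALLOC][1-57 FREE]

Derivation:
Op 1: a = malloc(4) -> a = 0; heap: [0-3 ALLOC][4-57 FREE]
Op 2: free(a) -> (freed a); heap: [0-57 FREE]
Op 3: b = malloc(5) -> b = 0; heap: [0-4 ALLOC][5-57 FREE]
Op 4: free(b) -> (freed b); heap: [0-57 FREE]
Op 5: c = malloc(1) -> c = 0; heap: [0-0 ALLOC][1-57 FREE]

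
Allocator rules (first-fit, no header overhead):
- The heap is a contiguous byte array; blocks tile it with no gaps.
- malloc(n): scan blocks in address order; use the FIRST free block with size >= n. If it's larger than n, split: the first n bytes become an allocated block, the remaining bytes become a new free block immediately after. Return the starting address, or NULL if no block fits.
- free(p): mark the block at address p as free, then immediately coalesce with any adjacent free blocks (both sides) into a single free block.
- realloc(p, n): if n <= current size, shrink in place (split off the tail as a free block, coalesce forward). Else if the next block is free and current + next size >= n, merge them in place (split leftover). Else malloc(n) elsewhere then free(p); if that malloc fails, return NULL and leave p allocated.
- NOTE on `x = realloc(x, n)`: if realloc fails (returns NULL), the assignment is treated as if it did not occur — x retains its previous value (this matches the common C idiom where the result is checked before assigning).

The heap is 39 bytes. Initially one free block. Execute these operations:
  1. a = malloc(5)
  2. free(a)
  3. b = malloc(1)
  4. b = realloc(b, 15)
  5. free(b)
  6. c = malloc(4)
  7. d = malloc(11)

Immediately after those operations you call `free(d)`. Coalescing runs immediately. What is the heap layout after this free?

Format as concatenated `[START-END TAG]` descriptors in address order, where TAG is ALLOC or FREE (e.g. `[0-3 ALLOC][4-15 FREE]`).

Op 1: a = malloc(5) -> a = 0; heap: [0-4 ALLOC][5-38 FREE]
Op 2: free(a) -> (freed a); heap: [0-38 FREE]
Op 3: b = malloc(1) -> b = 0; heap: [0-0 ALLOC][1-38 FREE]
Op 4: b = realloc(b, 15) -> b = 0; heap: [0-14 ALLOC][15-38 FREE]
Op 5: free(b) -> (freed b); heap: [0-38 FREE]
Op 6: c = malloc(4) -> c = 0; heap: [0-3 ALLOC][4-38 FREE]
Op 7: d = malloc(11) -> d = 4; heap: [0-3 ALLOC][4-14 ALLOC][15-38 FREE]
free(d): d = 4 -> block [4-14 ALLOC]; mark free, coalesce with adjacent free neighbors -> [0-3 ALLOC][4-38 FREE]

Answer: [0-3 ALLOC][4-38 FREE]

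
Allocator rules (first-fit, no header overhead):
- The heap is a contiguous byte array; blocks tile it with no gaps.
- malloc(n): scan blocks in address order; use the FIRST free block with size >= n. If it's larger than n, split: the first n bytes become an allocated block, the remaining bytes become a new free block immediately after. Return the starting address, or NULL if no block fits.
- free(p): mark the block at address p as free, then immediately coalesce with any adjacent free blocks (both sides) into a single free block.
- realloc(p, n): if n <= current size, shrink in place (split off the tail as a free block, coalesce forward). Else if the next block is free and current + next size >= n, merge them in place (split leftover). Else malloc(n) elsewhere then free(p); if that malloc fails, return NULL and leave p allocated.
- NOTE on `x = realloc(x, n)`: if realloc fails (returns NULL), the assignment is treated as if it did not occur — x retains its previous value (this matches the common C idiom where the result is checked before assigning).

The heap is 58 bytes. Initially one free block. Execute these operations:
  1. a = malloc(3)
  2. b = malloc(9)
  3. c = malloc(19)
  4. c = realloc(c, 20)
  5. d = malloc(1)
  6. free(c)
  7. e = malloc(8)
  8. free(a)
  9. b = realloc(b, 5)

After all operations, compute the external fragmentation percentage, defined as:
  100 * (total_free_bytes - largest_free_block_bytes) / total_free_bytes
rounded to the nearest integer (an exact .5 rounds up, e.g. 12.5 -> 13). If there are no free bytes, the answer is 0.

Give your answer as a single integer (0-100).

Answer: 43

Derivation:
Op 1: a = malloc(3) -> a = 0; heap: [0-2 ALLOC][3-57 FREE]
Op 2: b = malloc(9) -> b = 3; heap: [0-2 ALLOC][3-11 ALLOC][12-57 FREE]
Op 3: c = malloc(19) -> c = 12; heap: [0-2 ALLOC][3-11 ALLOC][12-30 ALLOC][31-57 FREE]
Op 4: c = realloc(c, 20) -> c = 12; heap: [0-2 ALLOC][3-11 ALLOC][12-31 ALLOC][32-57 FREE]
Op 5: d = malloc(1) -> d = 32; heap: [0-2 ALLOC][3-11 ALLOC][12-31 ALLOC][32-32 ALLOC][33-57 FREE]
Op 6: free(c) -> (freed c); heap: [0-2 ALLOC][3-11 ALLOC][12-31 FREE][32-32 ALLOC][33-57 FREE]
Op 7: e = malloc(8) -> e = 12; heap: [0-2 ALLOC][3-11 ALLOC][12-19 ALLOC][20-31 FREE][32-32 ALLOC][33-57 FREE]
Op 8: free(a) -> (freed a); heap: [0-2 FREE][3-11 ALLOC][12-19 ALLOC][20-31 FREE][32-32 ALLOC][33-57 FREE]
Op 9: b = realloc(b, 5) -> b = 3; heap: [0-2 FREE][3-7 ALLOC][8-11 FREE][12-19 ALLOC][20-31 FREE][32-32 ALLOC][33-57 FREE]
Free blocks: [3 4 12 25] total_free=44 largest=25 -> 100*(44-25)/44 = 1900/44 ≈ 43.182 -> rounds to 43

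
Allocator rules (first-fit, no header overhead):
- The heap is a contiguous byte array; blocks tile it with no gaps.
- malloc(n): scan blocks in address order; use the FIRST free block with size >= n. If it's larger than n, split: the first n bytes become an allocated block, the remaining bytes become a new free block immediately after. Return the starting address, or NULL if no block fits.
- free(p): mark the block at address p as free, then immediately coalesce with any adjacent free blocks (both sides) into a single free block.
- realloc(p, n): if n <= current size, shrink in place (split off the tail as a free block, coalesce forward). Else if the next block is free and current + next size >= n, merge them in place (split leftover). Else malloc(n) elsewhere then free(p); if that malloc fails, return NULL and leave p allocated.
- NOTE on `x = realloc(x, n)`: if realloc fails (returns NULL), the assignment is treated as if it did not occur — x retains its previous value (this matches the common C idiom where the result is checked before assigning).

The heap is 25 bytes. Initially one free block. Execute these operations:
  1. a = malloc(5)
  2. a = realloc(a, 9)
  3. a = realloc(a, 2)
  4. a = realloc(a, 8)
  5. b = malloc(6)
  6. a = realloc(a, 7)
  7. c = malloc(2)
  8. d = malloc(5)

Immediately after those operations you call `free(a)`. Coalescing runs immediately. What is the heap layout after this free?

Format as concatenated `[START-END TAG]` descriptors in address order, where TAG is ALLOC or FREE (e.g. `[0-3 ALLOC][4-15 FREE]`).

Answer: [0-7 FREE][8-13 ALLOC][14-15 ALLOC][16-20 ALLOC][21-24 FREE]

Derivation:
Op 1: a = malloc(5) -> a = 0; heap: [0-4 ALLOC][5-24 FREE]
Op 2: a = realloc(a, 9) -> a = 0; heap: [0-8 ALLOC][9-24 FREE]
Op 3: a = realloc(a, 2) -> a = 0; heap: [0-1 ALLOC][2-24 FREE]
Op 4: a = realloc(a, 8) -> a = 0; heap: [0-7 ALLOC][8-24 FREE]
Op 5: b = malloc(6) -> b = 8; heap: [0-7 ALLOC][8-13 ALLOC][14-24 FREE]
Op 6: a = realloc(a, 7) -> a = 0; heap: [0-6 ALLOC][7-7 FREE][8-13 ALLOC][14-24 FREE]
Op 7: c = malloc(2) -> c = 14; heap: [0-6 ALLOC][7-7 FREE][8-13 ALLOC][14-15 ALLOC][16-24 FREE]
Op 8: d = malloc(5) -> d = 16; heap: [0-6 ALLOC][7-7 FREE][8-13 ALLOC][14-15 ALLOC][16-20 ALLOC][21-24 FREE]
free(a): a = 0 -> block [0-6 ALLOC]; mark free, coalesce with adjacent free neighbors -> [0-7 FREE][8-13 ALLOC][14-15 ALLOC][16-20 ALLOC][21-24 FREE]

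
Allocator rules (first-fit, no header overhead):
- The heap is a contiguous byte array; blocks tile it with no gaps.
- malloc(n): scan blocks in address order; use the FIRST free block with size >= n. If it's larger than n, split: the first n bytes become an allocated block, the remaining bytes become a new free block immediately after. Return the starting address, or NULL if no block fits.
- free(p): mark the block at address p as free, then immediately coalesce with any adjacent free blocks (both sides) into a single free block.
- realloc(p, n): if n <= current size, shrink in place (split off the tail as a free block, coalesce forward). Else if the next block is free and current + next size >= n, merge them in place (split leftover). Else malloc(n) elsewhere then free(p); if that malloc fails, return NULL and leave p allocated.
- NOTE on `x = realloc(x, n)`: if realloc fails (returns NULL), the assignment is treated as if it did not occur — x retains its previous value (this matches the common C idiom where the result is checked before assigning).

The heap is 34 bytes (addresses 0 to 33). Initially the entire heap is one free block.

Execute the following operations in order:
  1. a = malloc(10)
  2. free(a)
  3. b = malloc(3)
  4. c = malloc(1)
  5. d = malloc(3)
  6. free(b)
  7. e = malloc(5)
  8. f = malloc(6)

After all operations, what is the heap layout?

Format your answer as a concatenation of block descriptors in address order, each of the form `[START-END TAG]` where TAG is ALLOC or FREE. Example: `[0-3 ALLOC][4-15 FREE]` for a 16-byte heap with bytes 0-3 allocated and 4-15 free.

Answer: [0-2 FREE][3-3 ALLOC][4-6 ALLOC][7-11 ALLOC][12-17 ALLOC][18-33 FREE]

Derivation:
Op 1: a = malloc(10) -> a = 0; heap: [0-9 ALLOC][10-33 FREE]
Op 2: free(a) -> (freed a); heap: [0-33 FREE]
Op 3: b = malloc(3) -> b = 0; heap: [0-2 ALLOC][3-33 FREE]
Op 4: c = malloc(1) -> c = 3; heap: [0-2 ALLOC][3-3 ALLOC][4-33 FREE]
Op 5: d = malloc(3) -> d = 4; heap: [0-2 ALLOC][3-3 ALLOC][4-6 ALLOC][7-33 FREE]
Op 6: free(b) -> (freed b); heap: [0-2 FREE][3-3 ALLOC][4-6 ALLOC][7-33 FREE]
Op 7: e = malloc(5) -> e = 7; heap: [0-2 FREE][3-3 ALLOC][4-6 ALLOC][7-11 ALLOC][12-33 FREE]
Op 8: f = malloc(6) -> f = 12; heap: [0-2 FREE][3-3 ALLOC][4-6 ALLOC][7-11 ALLOC][12-17 ALLOC][18-33 FREE]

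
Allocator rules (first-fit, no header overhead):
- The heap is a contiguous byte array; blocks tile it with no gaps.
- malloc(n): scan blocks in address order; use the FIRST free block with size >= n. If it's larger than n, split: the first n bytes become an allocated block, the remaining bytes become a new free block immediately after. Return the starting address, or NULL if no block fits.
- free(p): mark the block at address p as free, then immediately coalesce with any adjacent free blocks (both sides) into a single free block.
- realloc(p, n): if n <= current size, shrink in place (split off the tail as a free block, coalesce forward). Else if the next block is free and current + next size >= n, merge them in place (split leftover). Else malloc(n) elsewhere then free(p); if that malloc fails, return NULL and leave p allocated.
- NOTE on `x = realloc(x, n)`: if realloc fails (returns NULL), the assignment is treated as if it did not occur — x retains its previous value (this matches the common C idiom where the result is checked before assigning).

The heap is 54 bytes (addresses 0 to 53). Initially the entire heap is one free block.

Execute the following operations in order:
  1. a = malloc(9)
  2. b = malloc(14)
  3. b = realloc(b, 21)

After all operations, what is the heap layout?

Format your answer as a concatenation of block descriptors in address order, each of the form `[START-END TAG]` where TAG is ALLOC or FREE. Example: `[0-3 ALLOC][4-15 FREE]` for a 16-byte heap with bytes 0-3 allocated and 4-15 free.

Answer: [0-8 ALLOC][9-29 ALLOC][30-53 FREE]

Derivation:
Op 1: a = malloc(9) -> a = 0; heap: [0-8 ALLOC][9-53 FREE]
Op 2: b = malloc(14) -> b = 9; heap: [0-8 ALLOC][9-22 ALLOC][23-53 FREE]
Op 3: b = realloc(b, 21) -> b = 9; heap: [0-8 ALLOC][9-29 ALLOC][30-53 FREE]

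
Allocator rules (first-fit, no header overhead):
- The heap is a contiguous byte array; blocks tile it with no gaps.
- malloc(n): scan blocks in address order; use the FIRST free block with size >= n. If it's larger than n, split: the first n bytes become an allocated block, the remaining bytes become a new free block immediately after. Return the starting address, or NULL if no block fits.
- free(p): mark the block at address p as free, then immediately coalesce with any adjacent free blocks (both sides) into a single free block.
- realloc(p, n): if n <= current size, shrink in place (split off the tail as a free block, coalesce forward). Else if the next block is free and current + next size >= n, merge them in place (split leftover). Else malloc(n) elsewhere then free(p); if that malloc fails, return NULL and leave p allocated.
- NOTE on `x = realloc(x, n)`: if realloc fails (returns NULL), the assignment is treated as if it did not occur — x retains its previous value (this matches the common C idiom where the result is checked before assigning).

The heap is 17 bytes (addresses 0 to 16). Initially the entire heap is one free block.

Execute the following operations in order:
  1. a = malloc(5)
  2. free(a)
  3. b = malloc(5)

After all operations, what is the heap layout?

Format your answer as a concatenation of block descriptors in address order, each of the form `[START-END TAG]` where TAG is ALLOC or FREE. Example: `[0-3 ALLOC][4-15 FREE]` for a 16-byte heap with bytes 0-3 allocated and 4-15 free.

Answer: [0-4 ALLOC][5-16 FREE]

Derivation:
Op 1: a = malloc(5) -> a = 0; heap: [0-4 ALLOC][5-16 FREE]
Op 2: free(a) -> (freed a); heap: [0-16 FREE]
Op 3: b = malloc(5) -> b = 0; heap: [0-4 ALLOC][5-16 FREE]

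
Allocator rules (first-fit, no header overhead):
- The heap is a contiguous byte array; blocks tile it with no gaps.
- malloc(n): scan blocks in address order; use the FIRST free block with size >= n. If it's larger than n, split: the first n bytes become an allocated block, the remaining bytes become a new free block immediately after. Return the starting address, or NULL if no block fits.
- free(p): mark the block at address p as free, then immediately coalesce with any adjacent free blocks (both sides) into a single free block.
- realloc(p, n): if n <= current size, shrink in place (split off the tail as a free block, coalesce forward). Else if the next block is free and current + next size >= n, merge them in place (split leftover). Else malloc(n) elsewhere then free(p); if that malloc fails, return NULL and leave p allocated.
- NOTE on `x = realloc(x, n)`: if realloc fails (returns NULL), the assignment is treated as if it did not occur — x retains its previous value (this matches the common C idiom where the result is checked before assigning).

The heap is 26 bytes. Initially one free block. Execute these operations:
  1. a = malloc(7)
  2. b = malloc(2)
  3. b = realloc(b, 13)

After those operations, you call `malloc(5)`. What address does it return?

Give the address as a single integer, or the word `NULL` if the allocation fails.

Op 1: a = malloc(7) -> a = 0; heap: [0-6 ALLOC][7-25 FREE]
Op 2: b = malloc(2) -> b = 7; heap: [0-6 ALLOC][7-8 ALLOC][9-25 FREE]
Op 3: b = realloc(b, 13) -> b = 7; heap: [0-6 ALLOC][7-19 ALLOC][20-25 FREE]
malloc(5): first-fit scan over [0-6 ALLOC][7-19 ALLOC][20-25 FREE] -> 20

Answer: 20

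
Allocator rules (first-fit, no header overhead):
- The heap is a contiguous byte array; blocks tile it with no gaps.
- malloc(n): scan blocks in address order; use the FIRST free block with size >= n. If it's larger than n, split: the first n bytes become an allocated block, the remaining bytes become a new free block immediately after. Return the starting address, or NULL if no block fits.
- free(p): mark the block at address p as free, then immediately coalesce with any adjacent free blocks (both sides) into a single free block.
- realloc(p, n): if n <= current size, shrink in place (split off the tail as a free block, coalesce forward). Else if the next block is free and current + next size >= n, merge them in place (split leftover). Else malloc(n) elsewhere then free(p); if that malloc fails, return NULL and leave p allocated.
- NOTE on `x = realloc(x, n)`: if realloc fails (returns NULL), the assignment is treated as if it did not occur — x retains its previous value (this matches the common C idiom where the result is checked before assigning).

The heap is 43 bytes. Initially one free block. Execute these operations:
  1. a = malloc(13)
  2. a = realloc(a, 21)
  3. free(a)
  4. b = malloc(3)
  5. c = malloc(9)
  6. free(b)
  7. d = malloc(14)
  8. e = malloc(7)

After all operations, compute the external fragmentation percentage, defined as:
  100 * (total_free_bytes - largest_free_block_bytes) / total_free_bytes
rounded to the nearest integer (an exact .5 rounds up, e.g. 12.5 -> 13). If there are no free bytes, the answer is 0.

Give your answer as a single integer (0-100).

Answer: 23

Derivation:
Op 1: a = malloc(13) -> a = 0; heap: [0-12 ALLOC][13-42 FREE]
Op 2: a = realloc(a, 21) -> a = 0; heap: [0-20 ALLOC][21-42 FREE]
Op 3: free(a) -> (freed a); heap: [0-42 FREE]
Op 4: b = malloc(3) -> b = 0; heap: [0-2 ALLOC][3-42 FREE]
Op 5: c = malloc(9) -> c = 3; heap: [0-2 ALLOC][3-11 ALLOC][12-42 FREE]
Op 6: free(b) -> (freed b); heap: [0-2 FREE][3-11 ALLOC][12-42 FREE]
Op 7: d = malloc(14) -> d = 12; heap: [0-2 FREE][3-11 ALLOC][12-25 ALLOC][26-42 FREE]
Op 8: e = malloc(7) -> e = 26; heap: [0-2 FREE][3-11 ALLOC][12-25 ALLOC][26-32 ALLOC][33-42 FREE]
Free blocks: [3 10] total_free=13 largest=10 -> 100*(13-10)/13 = 300/13 ≈ 23.077 -> rounds to 23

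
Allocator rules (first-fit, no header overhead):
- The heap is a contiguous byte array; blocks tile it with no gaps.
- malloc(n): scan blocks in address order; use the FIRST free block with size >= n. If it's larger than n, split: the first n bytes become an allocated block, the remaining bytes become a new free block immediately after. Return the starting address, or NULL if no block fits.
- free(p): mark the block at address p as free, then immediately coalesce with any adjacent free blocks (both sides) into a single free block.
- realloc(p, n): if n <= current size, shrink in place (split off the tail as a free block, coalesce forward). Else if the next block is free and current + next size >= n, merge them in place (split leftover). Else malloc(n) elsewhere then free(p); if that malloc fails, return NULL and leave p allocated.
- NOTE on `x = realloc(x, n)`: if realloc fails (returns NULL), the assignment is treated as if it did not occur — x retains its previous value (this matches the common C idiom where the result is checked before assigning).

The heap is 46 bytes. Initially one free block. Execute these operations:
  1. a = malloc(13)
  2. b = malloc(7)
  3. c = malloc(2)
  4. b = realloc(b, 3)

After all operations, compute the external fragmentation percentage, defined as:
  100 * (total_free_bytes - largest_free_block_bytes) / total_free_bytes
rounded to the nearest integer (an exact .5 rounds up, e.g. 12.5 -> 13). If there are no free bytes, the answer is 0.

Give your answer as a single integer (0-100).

Op 1: a = malloc(13) -> a = 0; heap: [0-12 ALLOC][13-45 FREE]
Op 2: b = malloc(7) -> b = 13; heap: [0-12 ALLOC][13-19 ALLOC][20-45 FREE]
Op 3: c = malloc(2) -> c = 20; heap: [0-12 ALLOC][13-19 ALLOC][20-21 ALLOC][22-45 FREE]
Op 4: b = realloc(b, 3) -> b = 13; heap: [0-12 ALLOC][13-15 ALLOC][16-19 FREE][20-21 ALLOC][22-45 FREE]
Free blocks: [4 24] total_free=28 largest=24 -> 100*(28-24)/28 = 400/28 ≈ 14.286 -> rounds to 14

Answer: 14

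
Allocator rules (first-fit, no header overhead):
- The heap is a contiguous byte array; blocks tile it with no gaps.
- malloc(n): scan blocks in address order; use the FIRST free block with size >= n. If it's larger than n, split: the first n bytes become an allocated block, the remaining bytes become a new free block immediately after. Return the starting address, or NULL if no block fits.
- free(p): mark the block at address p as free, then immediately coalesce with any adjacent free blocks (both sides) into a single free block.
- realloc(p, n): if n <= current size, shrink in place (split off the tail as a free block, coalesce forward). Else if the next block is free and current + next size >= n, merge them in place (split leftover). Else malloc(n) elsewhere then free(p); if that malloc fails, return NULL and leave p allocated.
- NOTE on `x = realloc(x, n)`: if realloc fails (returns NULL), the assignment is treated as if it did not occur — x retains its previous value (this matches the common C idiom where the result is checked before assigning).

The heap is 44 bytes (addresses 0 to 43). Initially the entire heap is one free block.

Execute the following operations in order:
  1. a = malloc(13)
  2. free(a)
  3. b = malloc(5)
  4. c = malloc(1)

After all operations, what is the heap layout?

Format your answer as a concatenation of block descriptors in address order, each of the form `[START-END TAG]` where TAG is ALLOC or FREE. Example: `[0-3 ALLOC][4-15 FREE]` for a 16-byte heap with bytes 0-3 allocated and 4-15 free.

Op 1: a = malloc(13) -> a = 0; heap: [0-12 ALLOC][13-43 FREE]
Op 2: free(a) -> (freed a); heap: [0-43 FREE]
Op 3: b = malloc(5) -> b = 0; heap: [0-4 ALLOC][5-43 FREE]
Op 4: c = malloc(1) -> c = 5; heap: [0-4 ALLOC][5-5 ALLOC][6-43 FREE]

Answer: [0-4 ALLOC][5-5 ALLOC][6-43 FREE]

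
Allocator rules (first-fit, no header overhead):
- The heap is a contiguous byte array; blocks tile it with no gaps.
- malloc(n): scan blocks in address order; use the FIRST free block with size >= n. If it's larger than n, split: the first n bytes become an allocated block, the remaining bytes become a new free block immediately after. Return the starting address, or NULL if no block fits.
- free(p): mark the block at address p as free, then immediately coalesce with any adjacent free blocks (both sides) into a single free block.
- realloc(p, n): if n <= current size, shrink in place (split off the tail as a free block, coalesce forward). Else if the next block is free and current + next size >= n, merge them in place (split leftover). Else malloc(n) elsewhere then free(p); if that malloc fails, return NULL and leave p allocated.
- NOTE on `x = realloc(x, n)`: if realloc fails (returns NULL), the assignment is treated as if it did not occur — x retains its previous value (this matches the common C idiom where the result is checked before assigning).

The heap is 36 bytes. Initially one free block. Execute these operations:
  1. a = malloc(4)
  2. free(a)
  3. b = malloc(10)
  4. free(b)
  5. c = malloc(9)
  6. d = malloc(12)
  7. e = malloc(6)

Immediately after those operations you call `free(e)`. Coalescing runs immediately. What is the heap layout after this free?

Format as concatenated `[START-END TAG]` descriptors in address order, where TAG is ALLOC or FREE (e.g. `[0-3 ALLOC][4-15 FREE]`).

Answer: [0-8 ALLOC][9-20 ALLOC][21-35 FREE]

Derivation:
Op 1: a = malloc(4) -> a = 0; heap: [0-3 ALLOC][4-35 FREE]
Op 2: free(a) -> (freed a); heap: [0-35 FREE]
Op 3: b = malloc(10) -> b = 0; heap: [0-9 ALLOC][10-35 FREE]
Op 4: free(b) -> (freed b); heap: [0-35 FREE]
Op 5: c = malloc(9) -> c = 0; heap: [0-8 ALLOC][9-35 FREE]
Op 6: d = malloc(12) -> d = 9; heap: [0-8 ALLOC][9-20 ALLOC][21-35 FREE]
Op 7: e = malloc(6) -> e = 21; heap: [0-8 ALLOC][9-20 ALLOC][21-26 ALLOC][27-35 FREE]
free(e): e = 21 -> block [21-26 ALLOC]; mark free, coalesce with adjacent free neighbors -> [0-8 ALLOC][9-20 ALLOC][21-35 FREE]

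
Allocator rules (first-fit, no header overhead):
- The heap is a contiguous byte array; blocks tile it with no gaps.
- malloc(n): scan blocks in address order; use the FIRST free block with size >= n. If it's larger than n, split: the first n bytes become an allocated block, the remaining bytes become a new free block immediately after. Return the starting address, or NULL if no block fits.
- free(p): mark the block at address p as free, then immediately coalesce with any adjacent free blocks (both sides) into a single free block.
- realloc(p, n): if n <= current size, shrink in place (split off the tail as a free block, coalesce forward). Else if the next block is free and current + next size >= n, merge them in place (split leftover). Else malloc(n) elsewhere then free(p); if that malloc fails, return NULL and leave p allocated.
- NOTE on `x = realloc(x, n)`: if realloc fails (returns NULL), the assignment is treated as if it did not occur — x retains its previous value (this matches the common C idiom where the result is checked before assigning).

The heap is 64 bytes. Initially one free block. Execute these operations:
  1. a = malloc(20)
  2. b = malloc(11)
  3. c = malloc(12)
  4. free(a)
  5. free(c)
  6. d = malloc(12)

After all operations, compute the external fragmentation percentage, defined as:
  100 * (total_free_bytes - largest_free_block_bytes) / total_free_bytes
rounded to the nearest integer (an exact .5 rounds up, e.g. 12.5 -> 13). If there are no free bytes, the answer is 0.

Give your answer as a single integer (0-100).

Op 1: a = malloc(20) -> a = 0; heap: [0-19 ALLOC][20-63 FREE]
Op 2: b = malloc(11) -> b = 20; heap: [0-19 ALLOC][20-30 ALLOC][31-63 FREE]
Op 3: c = malloc(12) -> c = 31; heap: [0-19 ALLOC][20-30 ALLOC][31-42 ALLOC][43-63 FREE]
Op 4: free(a) -> (freed a); heap: [0-19 FREE][20-30 ALLOC][31-42 ALLOC][43-63 FREE]
Op 5: free(c) -> (freed c); heap: [0-19 FREE][20-30 ALLOC][31-63 FREE]
Op 6: d = malloc(12) -> d = 0; heap: [0-11 ALLOC][12-19 FREE][20-30 ALLOC][31-63 FREE]
Free blocks: [8 33] total_free=41 largest=33 -> 100*(41-33)/41 = 800/41 ≈ 19.512 -> rounds to 20

Answer: 20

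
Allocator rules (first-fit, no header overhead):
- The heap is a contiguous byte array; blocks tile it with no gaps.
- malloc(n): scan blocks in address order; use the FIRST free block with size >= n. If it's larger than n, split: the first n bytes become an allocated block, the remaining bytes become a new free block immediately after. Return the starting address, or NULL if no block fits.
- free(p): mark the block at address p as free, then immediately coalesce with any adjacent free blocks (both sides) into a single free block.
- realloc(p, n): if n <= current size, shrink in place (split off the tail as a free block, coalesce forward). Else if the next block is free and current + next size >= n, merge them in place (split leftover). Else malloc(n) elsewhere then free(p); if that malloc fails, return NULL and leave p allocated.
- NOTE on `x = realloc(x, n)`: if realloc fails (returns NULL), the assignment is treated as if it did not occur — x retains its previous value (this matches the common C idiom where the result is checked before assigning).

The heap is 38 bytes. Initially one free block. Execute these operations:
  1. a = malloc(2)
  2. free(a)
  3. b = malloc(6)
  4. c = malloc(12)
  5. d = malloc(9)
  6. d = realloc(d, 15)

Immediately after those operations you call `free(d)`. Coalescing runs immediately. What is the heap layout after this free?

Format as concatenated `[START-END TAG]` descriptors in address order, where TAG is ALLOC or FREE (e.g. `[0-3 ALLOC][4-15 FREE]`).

Answer: [0-5 ALLOC][6-17 ALLOC][18-37 FREE]

Derivation:
Op 1: a = malloc(2) -> a = 0; heap: [0-1 ALLOC][2-37 FREE]
Op 2: free(a) -> (freed a); heap: [0-37 FREE]
Op 3: b = malloc(6) -> b = 0; heap: [0-5 ALLOC][6-37 FREE]
Op 4: c = malloc(12) -> c = 6; heap: [0-5 ALLOC][6-17 ALLOC][18-37 FREE]
Op 5: d = malloc(9) -> d = 18; heap: [0-5 ALLOC][6-17 ALLOC][18-26 ALLOC][27-37 FREE]
Op 6: d = realloc(d, 15) -> d = 18; heap: [0-5 ALLOC][6-17 ALLOC][18-32 ALLOC][33-37 FREE]
free(d): d = 18 -> block [18-32 ALLOC]; mark free, coalesce with adjacent free neighbors -> [0-5 ALLOC][6-17 ALLOC][18-37 FREE]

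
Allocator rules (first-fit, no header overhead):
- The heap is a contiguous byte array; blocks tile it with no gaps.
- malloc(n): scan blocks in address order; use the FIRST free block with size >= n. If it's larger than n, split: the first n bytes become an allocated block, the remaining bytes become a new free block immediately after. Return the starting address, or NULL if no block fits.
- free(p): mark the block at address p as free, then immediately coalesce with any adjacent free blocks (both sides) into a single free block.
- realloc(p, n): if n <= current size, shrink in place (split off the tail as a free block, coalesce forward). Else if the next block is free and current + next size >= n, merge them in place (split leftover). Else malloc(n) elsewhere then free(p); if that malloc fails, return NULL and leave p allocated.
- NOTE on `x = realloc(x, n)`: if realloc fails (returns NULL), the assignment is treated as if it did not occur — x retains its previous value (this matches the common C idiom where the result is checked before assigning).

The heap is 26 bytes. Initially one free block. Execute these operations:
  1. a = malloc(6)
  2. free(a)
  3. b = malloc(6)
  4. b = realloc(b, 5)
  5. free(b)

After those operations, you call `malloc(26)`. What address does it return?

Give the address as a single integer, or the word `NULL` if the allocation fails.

Op 1: a = malloc(6) -> a = 0; heap: [0-5 ALLOC][6-25 FREE]
Op 2: free(a) -> (freed a); heap: [0-25 FREE]
Op 3: b = malloc(6) -> b = 0; heap: [0-5 ALLOC][6-25 FREE]
Op 4: b = realloc(b, 5) -> b = 0; heap: [0-4 ALLOC][5-25 FREE]
Op 5: free(b) -> (freed b); heap: [0-25 FREE]
malloc(26): first-fit scan over [0-25 FREE] -> 0

Answer: 0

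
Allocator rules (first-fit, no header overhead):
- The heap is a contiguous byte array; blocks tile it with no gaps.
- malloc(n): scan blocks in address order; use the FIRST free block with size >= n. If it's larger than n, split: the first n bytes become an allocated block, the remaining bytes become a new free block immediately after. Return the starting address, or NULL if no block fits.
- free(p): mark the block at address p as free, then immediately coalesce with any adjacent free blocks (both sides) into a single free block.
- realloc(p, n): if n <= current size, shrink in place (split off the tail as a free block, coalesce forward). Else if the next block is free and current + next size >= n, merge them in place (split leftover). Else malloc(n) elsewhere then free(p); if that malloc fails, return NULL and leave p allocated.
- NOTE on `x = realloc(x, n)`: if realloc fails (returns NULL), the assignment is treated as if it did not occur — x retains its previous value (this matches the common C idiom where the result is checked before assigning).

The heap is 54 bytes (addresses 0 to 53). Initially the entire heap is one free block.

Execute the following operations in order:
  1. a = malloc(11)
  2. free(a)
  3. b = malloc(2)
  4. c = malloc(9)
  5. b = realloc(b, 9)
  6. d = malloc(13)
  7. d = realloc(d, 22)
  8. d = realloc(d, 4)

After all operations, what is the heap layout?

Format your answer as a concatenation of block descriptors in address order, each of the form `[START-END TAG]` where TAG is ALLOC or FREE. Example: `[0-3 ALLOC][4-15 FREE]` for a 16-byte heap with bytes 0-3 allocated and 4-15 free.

Op 1: a = malloc(11) -> a = 0; heap: [0-10 ALLOC][11-53 FREE]
Op 2: free(a) -> (freed a); heap: [0-53 FREE]
Op 3: b = malloc(2) -> b = 0; heap: [0-1 ALLOC][2-53 FREE]
Op 4: c = malloc(9) -> c = 2; heap: [0-1 ALLOC][2-10 ALLOC][11-53 FREE]
Op 5: b = realloc(b, 9) -> b = 11; heap: [0-1 FREE][2-10 ALLOC][11-19 ALLOC][20-53 FREE]
Op 6: d = malloc(13) -> d = 20; heap: [0-1 FREE][2-10 ALLOC][11-19 ALLOC][20-32 ALLOC][33-53 FREE]
Op 7: d = realloc(d, 22) -> d = 20; heap: [0-1 FREE][2-10 ALLOC][11-19 ALLOC][20-41 ALLOC][42-53 FREE]
Op 8: d = realloc(d, 4) -> d = 20; heap: [0-1 FREE][2-10 ALLOC][11-19 ALLOC][20-23 ALLOC][24-53 FREE]

Answer: [0-1 FREE][2-10 ALLOC][11-19 ALLOC][20-23 ALLOC][24-53 FREE]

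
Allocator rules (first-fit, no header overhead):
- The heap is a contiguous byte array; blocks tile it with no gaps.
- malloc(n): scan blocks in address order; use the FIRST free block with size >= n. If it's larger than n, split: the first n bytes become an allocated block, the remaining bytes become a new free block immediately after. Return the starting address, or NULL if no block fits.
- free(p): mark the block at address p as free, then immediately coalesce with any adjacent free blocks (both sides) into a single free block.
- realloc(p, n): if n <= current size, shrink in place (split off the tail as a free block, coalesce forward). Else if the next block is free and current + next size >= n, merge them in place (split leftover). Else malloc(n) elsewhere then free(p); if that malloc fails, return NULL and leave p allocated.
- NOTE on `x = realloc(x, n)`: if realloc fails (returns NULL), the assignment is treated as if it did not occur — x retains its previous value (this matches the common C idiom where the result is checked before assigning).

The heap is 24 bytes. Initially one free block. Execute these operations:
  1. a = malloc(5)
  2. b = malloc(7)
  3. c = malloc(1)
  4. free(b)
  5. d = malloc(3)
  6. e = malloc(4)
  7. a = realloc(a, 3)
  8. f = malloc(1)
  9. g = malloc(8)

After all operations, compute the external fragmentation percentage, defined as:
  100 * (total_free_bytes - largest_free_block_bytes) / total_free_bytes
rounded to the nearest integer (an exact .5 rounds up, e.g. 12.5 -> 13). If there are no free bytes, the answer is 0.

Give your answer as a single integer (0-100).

Answer: 25

Derivation:
Op 1: a = malloc(5) -> a = 0; heap: [0-4 ALLOC][5-23 FREE]
Op 2: b = malloc(7) -> b = 5; heap: [0-4 ALLOC][5-11 ALLOC][12-23 FREE]
Op 3: c = malloc(1) -> c = 12; heap: [0-4 ALLOC][5-11 ALLOC][12-12 ALLOC][13-23 FREE]
Op 4: free(b) -> (freed b); heap: [0-4 ALLOC][5-11 FREE][12-12 ALLOC][13-23 FREE]
Op 5: d = malloc(3) -> d = 5; heap: [0-4 ALLOC][5-7 ALLOC][8-11 FREE][12-12 ALLOC][13-23 FREE]
Op 6: e = malloc(4) -> e = 8; heap: [0-4 ALLOC][5-7 ALLOC][8-11 ALLOC][12-12 ALLOC][13-23 FREE]
Op 7: a = realloc(a, 3) -> a = 0; heap: [0-2 ALLOC][3-4 FREE][5-7 ALLOC][8-11 ALLOC][12-12 ALLOC][13-23 FREE]
Op 8: f = malloc(1) -> f = 3; heap: [0-2 ALLOC][3-3 ALLOC][4-4 FREE][5-7 ALLOC][8-11 ALLOC][12-12 ALLOC][13-23 FREE]
Op 9: g = malloc(8) -> g = 13; heap: [0-2 ALLOC][3-3 ALLOC][4-4 FREE][5-7 ALLOC][8-11 ALLOC][12-12 ALLOC][13-20 ALLOC][21-23 FREE]
Free blocks: [1 3] total_free=4 largest=3 -> 100*(4-3)/4 = 100/4 = 25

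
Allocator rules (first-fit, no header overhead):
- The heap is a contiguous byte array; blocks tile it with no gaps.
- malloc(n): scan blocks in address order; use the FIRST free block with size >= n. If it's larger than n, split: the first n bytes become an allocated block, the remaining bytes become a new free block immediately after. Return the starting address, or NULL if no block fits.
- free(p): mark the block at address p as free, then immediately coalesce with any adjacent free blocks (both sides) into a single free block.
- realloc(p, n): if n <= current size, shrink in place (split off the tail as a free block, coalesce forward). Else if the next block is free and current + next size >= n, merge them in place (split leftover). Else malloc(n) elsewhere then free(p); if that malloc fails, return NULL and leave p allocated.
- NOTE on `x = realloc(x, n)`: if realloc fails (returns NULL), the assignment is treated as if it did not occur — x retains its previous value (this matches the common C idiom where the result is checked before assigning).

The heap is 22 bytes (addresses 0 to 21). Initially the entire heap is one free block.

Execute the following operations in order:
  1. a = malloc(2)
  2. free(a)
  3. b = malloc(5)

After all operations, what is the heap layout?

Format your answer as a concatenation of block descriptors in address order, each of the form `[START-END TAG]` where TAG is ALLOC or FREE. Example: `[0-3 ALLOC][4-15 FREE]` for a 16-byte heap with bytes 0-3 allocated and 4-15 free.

Answer: [0-4 ALLOC][5-21 FREE]

Derivation:
Op 1: a = malloc(2) -> a = 0; heap: [0-1 ALLOC][2-21 FREE]
Op 2: free(a) -> (freed a); heap: [0-21 FREE]
Op 3: b = malloc(5) -> b = 0; heap: [0-4 ALLOC][5-21 FREE]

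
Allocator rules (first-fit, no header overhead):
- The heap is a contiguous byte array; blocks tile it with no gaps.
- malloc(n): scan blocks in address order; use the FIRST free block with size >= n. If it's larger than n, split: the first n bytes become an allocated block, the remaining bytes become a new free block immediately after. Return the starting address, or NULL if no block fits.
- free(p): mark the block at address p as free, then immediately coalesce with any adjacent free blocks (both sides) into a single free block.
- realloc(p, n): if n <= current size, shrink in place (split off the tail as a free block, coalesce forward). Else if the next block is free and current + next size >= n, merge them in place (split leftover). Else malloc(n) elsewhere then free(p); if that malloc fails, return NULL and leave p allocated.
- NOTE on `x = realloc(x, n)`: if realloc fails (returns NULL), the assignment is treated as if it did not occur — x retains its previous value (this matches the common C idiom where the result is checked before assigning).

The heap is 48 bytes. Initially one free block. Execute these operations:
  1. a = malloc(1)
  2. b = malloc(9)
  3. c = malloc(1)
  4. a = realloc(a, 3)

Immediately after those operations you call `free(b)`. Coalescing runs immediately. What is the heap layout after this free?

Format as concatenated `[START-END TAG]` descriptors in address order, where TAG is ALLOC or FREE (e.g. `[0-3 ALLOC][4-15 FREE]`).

Op 1: a = malloc(1) -> a = 0; heap: [0-0 ALLOC][1-47 FREE]
Op 2: b = malloc(9) -> b = 1; heap: [0-0 ALLOC][1-9 ALLOC][10-47 FREE]
Op 3: c = malloc(1) -> c = 10; heap: [0-0 ALLOC][1-9 ALLOC][10-10 ALLOC][11-47 FREE]
Op 4: a = realloc(a, 3) -> a = 11; heap: [0-0 FREE][1-9 ALLOC][10-10 ALLOC][11-13 ALLOC][14-47 FREE]
free(b): b = 1 -> block [1-9 ALLOC]; mark free, coalesce with adjacent free neighbors -> [0-9 FREE][10-10 ALLOC][11-13 ALLOC][14-47 FREE]

Answer: [0-9 FREE][10-10 ALLOC][11-13 ALLOC][14-47 FREE]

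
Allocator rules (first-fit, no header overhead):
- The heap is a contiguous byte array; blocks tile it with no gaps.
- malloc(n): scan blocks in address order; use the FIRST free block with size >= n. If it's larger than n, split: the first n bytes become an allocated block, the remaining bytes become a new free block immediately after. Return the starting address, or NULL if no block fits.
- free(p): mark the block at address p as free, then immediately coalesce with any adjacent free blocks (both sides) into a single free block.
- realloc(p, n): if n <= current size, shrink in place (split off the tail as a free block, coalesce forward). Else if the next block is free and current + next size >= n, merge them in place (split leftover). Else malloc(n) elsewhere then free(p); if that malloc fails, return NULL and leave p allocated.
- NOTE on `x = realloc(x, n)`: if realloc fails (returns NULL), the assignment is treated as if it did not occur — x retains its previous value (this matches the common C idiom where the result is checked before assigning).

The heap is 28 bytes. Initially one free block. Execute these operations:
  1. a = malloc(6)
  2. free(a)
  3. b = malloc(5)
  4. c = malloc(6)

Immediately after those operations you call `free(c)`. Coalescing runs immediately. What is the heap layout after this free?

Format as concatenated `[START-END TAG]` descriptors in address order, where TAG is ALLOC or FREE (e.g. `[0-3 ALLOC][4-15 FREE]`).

Op 1: a = malloc(6) -> a = 0; heap: [0-5 ALLOC][6-27 FREE]
Op 2: free(a) -> (freed a); heap: [0-27 FREE]
Op 3: b = malloc(5) -> b = 0; heap: [0-4 ALLOC][5-27 FREE]
Op 4: c = malloc(6) -> c = 5; heap: [0-4 ALLOC][5-10 ALLOC][11-27 FREE]
free(c): c = 5 -> block [5-10 ALLOC]; mark free, coalesce with adjacent free neighbors -> [0-4 ALLOC][5-27 FREE]

Answer: [0-4 ALLOC][5-27 FREE]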